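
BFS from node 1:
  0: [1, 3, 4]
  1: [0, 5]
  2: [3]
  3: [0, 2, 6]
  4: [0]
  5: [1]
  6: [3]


Visit 1, enqueue [0, 5]
Visit 0, enqueue [3, 4]
Visit 5, enqueue []
Visit 3, enqueue [2, 6]
Visit 4, enqueue []
Visit 2, enqueue []
Visit 6, enqueue []

BFS order: [1, 0, 5, 3, 4, 2, 6]


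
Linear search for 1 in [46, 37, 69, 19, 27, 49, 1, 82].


i=0: 46!=1
i=1: 37!=1
i=2: 69!=1
i=3: 19!=1
i=4: 27!=1
i=5: 49!=1
i=6: 1==1 found!

Found at 6, 7 comps


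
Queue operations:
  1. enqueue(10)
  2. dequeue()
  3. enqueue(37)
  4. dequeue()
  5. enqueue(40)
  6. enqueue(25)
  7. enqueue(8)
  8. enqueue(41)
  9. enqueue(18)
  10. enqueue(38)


enqueue(10) -> [10]
dequeue()->10, []
enqueue(37) -> [37]
dequeue()->37, []
enqueue(40) -> [40]
enqueue(25) -> [40, 25]
enqueue(8) -> [40, 25, 8]
enqueue(41) -> [40, 25, 8, 41]
enqueue(18) -> [40, 25, 8, 41, 18]
enqueue(38) -> [40, 25, 8, 41, 18, 38]

Final queue: [40, 25, 8, 41, 18, 38]


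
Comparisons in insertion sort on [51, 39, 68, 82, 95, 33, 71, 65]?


Algorithm: insertion sort
Input: [51, 39, 68, 82, 95, 33, 71, 65]
Sorted: [33, 39, 51, 65, 68, 71, 82, 95]

17


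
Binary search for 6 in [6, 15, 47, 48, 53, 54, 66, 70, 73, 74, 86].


Step 1: lo=0, hi=10, mid=5, val=54
Step 2: lo=0, hi=4, mid=2, val=47
Step 3: lo=0, hi=1, mid=0, val=6

Found at index 0


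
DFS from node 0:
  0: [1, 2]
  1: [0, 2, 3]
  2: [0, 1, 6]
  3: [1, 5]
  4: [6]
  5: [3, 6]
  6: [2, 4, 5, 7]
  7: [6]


Visit 0, push [2, 1]
Visit 1, push [3, 2]
Visit 2, push [6]
Visit 6, push [7, 5, 4]
Visit 4, push []
Visit 5, push [3]
Visit 3, push []
Visit 7, push []

DFS order: [0, 1, 2, 6, 4, 5, 3, 7]


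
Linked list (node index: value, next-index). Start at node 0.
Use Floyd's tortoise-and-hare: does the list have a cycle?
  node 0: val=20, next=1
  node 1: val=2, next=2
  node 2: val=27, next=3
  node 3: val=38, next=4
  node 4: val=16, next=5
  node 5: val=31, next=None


Floyd's tortoise (slow, +1) and hare (fast, +2):
  init: slow=0, fast=0
  step 1: slow=1, fast=2
  step 2: slow=2, fast=4
  step 3: fast 4->5->None, no cycle

Cycle: no


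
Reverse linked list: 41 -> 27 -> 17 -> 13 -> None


Step 1: curr=41, set curr.next=prev(None) | reversed so far: 41
Step 2: curr=27, set curr.next=prev(41) | reversed so far: 27 -> 41
Step 3: curr=17, set curr.next=prev(27) | reversed so far: 17 -> 27 -> 41
Step 4: curr=13, set curr.next=prev(17) | reversed so far: 13 -> 17 -> 27 -> 41

13 -> 17 -> 27 -> 41 -> None


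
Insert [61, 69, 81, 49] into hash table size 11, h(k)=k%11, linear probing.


Insert 61: h=6 -> slot 6
Insert 69: h=3 -> slot 3
Insert 81: h=4 -> slot 4
Insert 49: h=5 -> slot 5

Table: [None, None, None, 69, 81, 49, 61, None, None, None, None]


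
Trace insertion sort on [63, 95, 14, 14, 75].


Initial: [63, 95, 14, 14, 75]
Insert 95: [63, 95, 14, 14, 75]
Insert 14: [14, 63, 95, 14, 75]
Insert 14: [14, 14, 63, 95, 75]
Insert 75: [14, 14, 63, 75, 95]

Sorted: [14, 14, 63, 75, 95]


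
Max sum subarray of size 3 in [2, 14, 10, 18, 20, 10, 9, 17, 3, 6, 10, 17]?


[0:3]: 26
[1:4]: 42
[2:5]: 48
[3:6]: 48
[4:7]: 39
[5:8]: 36
[6:9]: 29
[7:10]: 26
[8:11]: 19
[9:12]: 33

Max: 48 at [2:5]


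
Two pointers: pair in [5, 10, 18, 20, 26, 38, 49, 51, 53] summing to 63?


lo=0(5)+hi=8(53)=58
lo=1(10)+hi=8(53)=63

Yes: 10+53=63


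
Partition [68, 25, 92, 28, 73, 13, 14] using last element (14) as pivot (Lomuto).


Pivot: 14
  13 <= 14: swap -> [13, 25, 92, 28, 73, 68, 14]
Place pivot at 1: [13, 14, 92, 28, 73, 68, 25]

Partitioned: [13, 14, 92, 28, 73, 68, 25]


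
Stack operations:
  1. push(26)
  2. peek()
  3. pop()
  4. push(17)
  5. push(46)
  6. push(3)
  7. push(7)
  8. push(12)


push(26) -> [26]
peek()->26
pop()->26, []
push(17) -> [17]
push(46) -> [17, 46]
push(3) -> [17, 46, 3]
push(7) -> [17, 46, 3, 7]
push(12) -> [17, 46, 3, 7, 12]

Final stack: [17, 46, 3, 7, 12]


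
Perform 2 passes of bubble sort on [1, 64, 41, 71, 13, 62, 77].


Initial: [1, 64, 41, 71, 13, 62, 77]
Pass 1: [1, 41, 64, 13, 62, 71, 77] (3 swaps)
Pass 2: [1, 41, 13, 62, 64, 71, 77] (2 swaps)

After 2 passes: [1, 41, 13, 62, 64, 71, 77]


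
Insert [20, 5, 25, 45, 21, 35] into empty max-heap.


Insert 20: [20]
Insert 5: [20, 5]
Insert 25: [25, 5, 20]
Insert 45: [45, 25, 20, 5]
Insert 21: [45, 25, 20, 5, 21]
Insert 35: [45, 25, 35, 5, 21, 20]

Final heap: [45, 25, 35, 5, 21, 20]


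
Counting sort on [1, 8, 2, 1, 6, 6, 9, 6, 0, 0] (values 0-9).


Input: [1, 8, 2, 1, 6, 6, 9, 6, 0, 0]
Counts: [2, 2, 1, 0, 0, 0, 3, 0, 1, 1]

Sorted: [0, 0, 1, 1, 2, 6, 6, 6, 8, 9]


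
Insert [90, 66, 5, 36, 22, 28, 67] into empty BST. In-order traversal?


Insert 90: root
Insert 66: L from 90
Insert 5: L from 90 -> L from 66
Insert 36: L from 90 -> L from 66 -> R from 5
Insert 22: L from 90 -> L from 66 -> R from 5 -> L from 36
Insert 28: L from 90 -> L from 66 -> R from 5 -> L from 36 -> R from 22
Insert 67: L from 90 -> R from 66

In-order: [5, 22, 28, 36, 66, 67, 90]


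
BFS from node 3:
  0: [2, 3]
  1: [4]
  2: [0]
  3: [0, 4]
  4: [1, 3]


Visit 3, enqueue [0, 4]
Visit 0, enqueue [2]
Visit 4, enqueue [1]
Visit 2, enqueue []
Visit 1, enqueue []

BFS order: [3, 0, 4, 2, 1]


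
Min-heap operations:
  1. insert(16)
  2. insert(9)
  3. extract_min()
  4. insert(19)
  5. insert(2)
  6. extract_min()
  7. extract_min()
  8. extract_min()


insert(16) -> [16]
insert(9) -> [9, 16]
extract_min()->9, [16]
insert(19) -> [16, 19]
insert(2) -> [2, 19, 16]
extract_min()->2, [16, 19]
extract_min()->16, [19]
extract_min()->19, []

Final heap: []


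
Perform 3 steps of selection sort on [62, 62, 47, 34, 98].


Initial: [62, 62, 47, 34, 98]
Step 1: min=34 at 3
  Swap: [34, 62, 47, 62, 98]
Step 2: min=47 at 2
  Swap: [34, 47, 62, 62, 98]
Step 3: min=62 at 2
  Swap: [34, 47, 62, 62, 98]

After 3 steps: [34, 47, 62, 62, 98]


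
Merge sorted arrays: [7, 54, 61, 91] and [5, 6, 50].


Take 5 from B
Take 6 from B
Take 7 from A
Take 50 from B

Merged: [5, 6, 7, 50, 54, 61, 91]


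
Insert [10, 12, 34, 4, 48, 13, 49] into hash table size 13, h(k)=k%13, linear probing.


Insert 10: h=10 -> slot 10
Insert 12: h=12 -> slot 12
Insert 34: h=8 -> slot 8
Insert 4: h=4 -> slot 4
Insert 48: h=9 -> slot 9
Insert 13: h=0 -> slot 0
Insert 49: h=10, 1 probes -> slot 11

Table: [13, None, None, None, 4, None, None, None, 34, 48, 10, 49, 12]


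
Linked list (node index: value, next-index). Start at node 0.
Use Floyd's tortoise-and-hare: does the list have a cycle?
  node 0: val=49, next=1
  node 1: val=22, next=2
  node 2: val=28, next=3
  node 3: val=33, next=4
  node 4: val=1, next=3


Floyd's tortoise (slow, +1) and hare (fast, +2):
  init: slow=0, fast=0
  step 1: slow=1, fast=2
  step 2: slow=2, fast=4
  step 3: slow=3, fast=4
  step 4: slow=4, fast=4
  slow == fast at node 4: cycle detected

Cycle: yes


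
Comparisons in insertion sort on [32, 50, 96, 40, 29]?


Algorithm: insertion sort
Input: [32, 50, 96, 40, 29]
Sorted: [29, 32, 40, 50, 96]

9


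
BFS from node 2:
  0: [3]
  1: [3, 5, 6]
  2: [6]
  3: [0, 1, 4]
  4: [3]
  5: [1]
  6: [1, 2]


Visit 2, enqueue [6]
Visit 6, enqueue [1]
Visit 1, enqueue [3, 5]
Visit 3, enqueue [0, 4]
Visit 5, enqueue []
Visit 0, enqueue []
Visit 4, enqueue []

BFS order: [2, 6, 1, 3, 5, 0, 4]


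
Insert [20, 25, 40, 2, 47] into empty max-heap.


Insert 20: [20]
Insert 25: [25, 20]
Insert 40: [40, 20, 25]
Insert 2: [40, 20, 25, 2]
Insert 47: [47, 40, 25, 2, 20]

Final heap: [47, 40, 25, 2, 20]


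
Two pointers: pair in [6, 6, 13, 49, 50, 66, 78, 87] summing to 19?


lo=0(6)+hi=7(87)=93
lo=0(6)+hi=6(78)=84
lo=0(6)+hi=5(66)=72
lo=0(6)+hi=4(50)=56
lo=0(6)+hi=3(49)=55
lo=0(6)+hi=2(13)=19

Yes: 6+13=19


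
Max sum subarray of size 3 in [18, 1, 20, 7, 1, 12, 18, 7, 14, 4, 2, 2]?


[0:3]: 39
[1:4]: 28
[2:5]: 28
[3:6]: 20
[4:7]: 31
[5:8]: 37
[6:9]: 39
[7:10]: 25
[8:11]: 20
[9:12]: 8

Max: 39 at [0:3]


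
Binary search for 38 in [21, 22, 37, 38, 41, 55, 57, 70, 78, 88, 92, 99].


Step 1: lo=0, hi=11, mid=5, val=55
Step 2: lo=0, hi=4, mid=2, val=37
Step 3: lo=3, hi=4, mid=3, val=38

Found at index 3


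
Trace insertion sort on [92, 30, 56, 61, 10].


Initial: [92, 30, 56, 61, 10]
Insert 30: [30, 92, 56, 61, 10]
Insert 56: [30, 56, 92, 61, 10]
Insert 61: [30, 56, 61, 92, 10]
Insert 10: [10, 30, 56, 61, 92]

Sorted: [10, 30, 56, 61, 92]


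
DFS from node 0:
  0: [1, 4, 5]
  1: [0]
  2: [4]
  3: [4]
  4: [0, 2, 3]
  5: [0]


Visit 0, push [5, 4, 1]
Visit 1, push []
Visit 4, push [3, 2]
Visit 2, push []
Visit 3, push []
Visit 5, push []

DFS order: [0, 1, 4, 2, 3, 5]


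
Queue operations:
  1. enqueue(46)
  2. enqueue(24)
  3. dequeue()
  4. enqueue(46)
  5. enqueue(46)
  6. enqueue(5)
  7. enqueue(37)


enqueue(46) -> [46]
enqueue(24) -> [46, 24]
dequeue()->46, [24]
enqueue(46) -> [24, 46]
enqueue(46) -> [24, 46, 46]
enqueue(5) -> [24, 46, 46, 5]
enqueue(37) -> [24, 46, 46, 5, 37]

Final queue: [24, 46, 46, 5, 37]


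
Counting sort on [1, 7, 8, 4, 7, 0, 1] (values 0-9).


Input: [1, 7, 8, 4, 7, 0, 1]
Counts: [1, 2, 0, 0, 1, 0, 0, 2, 1, 0]

Sorted: [0, 1, 1, 4, 7, 7, 8]


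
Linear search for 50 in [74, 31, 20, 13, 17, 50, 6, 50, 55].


i=0: 74!=50
i=1: 31!=50
i=2: 20!=50
i=3: 13!=50
i=4: 17!=50
i=5: 50==50 found!

Found at 5, 6 comps


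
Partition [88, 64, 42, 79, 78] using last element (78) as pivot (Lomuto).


Pivot: 78
  64 <= 78: swap -> [64, 88, 42, 79, 78]
  42 <= 78: swap -> [64, 42, 88, 79, 78]
Place pivot at 2: [64, 42, 78, 79, 88]

Partitioned: [64, 42, 78, 79, 88]


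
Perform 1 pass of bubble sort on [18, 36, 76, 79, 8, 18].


Initial: [18, 36, 76, 79, 8, 18]
Pass 1: [18, 36, 76, 8, 18, 79] (2 swaps)

After 1 pass: [18, 36, 76, 8, 18, 79]


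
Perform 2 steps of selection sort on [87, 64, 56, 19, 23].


Initial: [87, 64, 56, 19, 23]
Step 1: min=19 at 3
  Swap: [19, 64, 56, 87, 23]
Step 2: min=23 at 4
  Swap: [19, 23, 56, 87, 64]

After 2 steps: [19, 23, 56, 87, 64]


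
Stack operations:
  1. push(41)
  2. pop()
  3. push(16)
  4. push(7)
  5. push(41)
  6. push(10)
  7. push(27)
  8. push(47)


push(41) -> [41]
pop()->41, []
push(16) -> [16]
push(7) -> [16, 7]
push(41) -> [16, 7, 41]
push(10) -> [16, 7, 41, 10]
push(27) -> [16, 7, 41, 10, 27]
push(47) -> [16, 7, 41, 10, 27, 47]

Final stack: [16, 7, 41, 10, 27, 47]


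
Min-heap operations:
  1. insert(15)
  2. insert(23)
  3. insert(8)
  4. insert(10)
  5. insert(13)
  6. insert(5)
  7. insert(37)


insert(15) -> [15]
insert(23) -> [15, 23]
insert(8) -> [8, 23, 15]
insert(10) -> [8, 10, 15, 23]
insert(13) -> [8, 10, 15, 23, 13]
insert(5) -> [5, 10, 8, 23, 13, 15]
insert(37) -> [5, 10, 8, 23, 13, 15, 37]

Final heap: [5, 10, 8, 23, 13, 15, 37]


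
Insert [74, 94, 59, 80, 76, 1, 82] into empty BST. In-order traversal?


Insert 74: root
Insert 94: R from 74
Insert 59: L from 74
Insert 80: R from 74 -> L from 94
Insert 76: R from 74 -> L from 94 -> L from 80
Insert 1: L from 74 -> L from 59
Insert 82: R from 74 -> L from 94 -> R from 80

In-order: [1, 59, 74, 76, 80, 82, 94]


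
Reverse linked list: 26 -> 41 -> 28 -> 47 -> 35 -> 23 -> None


Step 1: curr=26, set curr.next=prev(None) | reversed so far: 26
Step 2: curr=41, set curr.next=prev(26) | reversed so far: 41 -> 26
Step 3: curr=28, set curr.next=prev(41) | reversed so far: 28 -> 41 -> 26
Step 4: curr=47, set curr.next=prev(28) | reversed so far: 47 -> 28 -> 41 -> 26
Step 5: curr=35, set curr.next=prev(47) | reversed so far: 35 -> 47 -> 28 -> 41 -> 26
Step 6: curr=23, set curr.next=prev(35) | reversed so far: 23 -> 35 -> 47 -> 28 -> 41 -> 26

23 -> 35 -> 47 -> 28 -> 41 -> 26 -> None


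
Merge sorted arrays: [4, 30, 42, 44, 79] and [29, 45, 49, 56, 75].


Take 4 from A
Take 29 from B
Take 30 from A
Take 42 from A
Take 44 from A
Take 45 from B
Take 49 from B
Take 56 from B
Take 75 from B

Merged: [4, 29, 30, 42, 44, 45, 49, 56, 75, 79]


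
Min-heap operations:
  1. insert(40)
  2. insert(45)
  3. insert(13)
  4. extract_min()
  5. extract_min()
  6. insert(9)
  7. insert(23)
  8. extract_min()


insert(40) -> [40]
insert(45) -> [40, 45]
insert(13) -> [13, 45, 40]
extract_min()->13, [40, 45]
extract_min()->40, [45]
insert(9) -> [9, 45]
insert(23) -> [9, 45, 23]
extract_min()->9, [23, 45]

Final heap: [23, 45]


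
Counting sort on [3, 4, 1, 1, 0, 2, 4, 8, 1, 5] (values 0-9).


Input: [3, 4, 1, 1, 0, 2, 4, 8, 1, 5]
Counts: [1, 3, 1, 1, 2, 1, 0, 0, 1, 0]

Sorted: [0, 1, 1, 1, 2, 3, 4, 4, 5, 8]


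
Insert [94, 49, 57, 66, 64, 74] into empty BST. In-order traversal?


Insert 94: root
Insert 49: L from 94
Insert 57: L from 94 -> R from 49
Insert 66: L from 94 -> R from 49 -> R from 57
Insert 64: L from 94 -> R from 49 -> R from 57 -> L from 66
Insert 74: L from 94 -> R from 49 -> R from 57 -> R from 66

In-order: [49, 57, 64, 66, 74, 94]


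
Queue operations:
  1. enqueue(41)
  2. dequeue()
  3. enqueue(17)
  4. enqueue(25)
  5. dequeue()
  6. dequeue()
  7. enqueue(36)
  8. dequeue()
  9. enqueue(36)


enqueue(41) -> [41]
dequeue()->41, []
enqueue(17) -> [17]
enqueue(25) -> [17, 25]
dequeue()->17, [25]
dequeue()->25, []
enqueue(36) -> [36]
dequeue()->36, []
enqueue(36) -> [36]

Final queue: [36]


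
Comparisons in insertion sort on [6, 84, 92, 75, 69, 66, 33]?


Algorithm: insertion sort
Input: [6, 84, 92, 75, 69, 66, 33]
Sorted: [6, 33, 66, 69, 75, 84, 92]

20


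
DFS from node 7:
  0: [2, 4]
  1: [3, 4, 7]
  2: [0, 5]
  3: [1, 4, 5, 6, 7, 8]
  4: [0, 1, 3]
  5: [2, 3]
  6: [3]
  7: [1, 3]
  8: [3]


Visit 7, push [3, 1]
Visit 1, push [4, 3]
Visit 3, push [8, 6, 5, 4]
Visit 4, push [0]
Visit 0, push [2]
Visit 2, push [5]
Visit 5, push []
Visit 6, push []
Visit 8, push []

DFS order: [7, 1, 3, 4, 0, 2, 5, 6, 8]


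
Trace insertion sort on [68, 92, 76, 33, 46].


Initial: [68, 92, 76, 33, 46]
Insert 92: [68, 92, 76, 33, 46]
Insert 76: [68, 76, 92, 33, 46]
Insert 33: [33, 68, 76, 92, 46]
Insert 46: [33, 46, 68, 76, 92]

Sorted: [33, 46, 68, 76, 92]


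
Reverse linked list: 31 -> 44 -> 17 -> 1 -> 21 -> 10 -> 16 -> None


Step 1: curr=31, set curr.next=prev(None) | reversed so far: 31
Step 2: curr=44, set curr.next=prev(31) | reversed so far: 44 -> 31
Step 3: curr=17, set curr.next=prev(44) | reversed so far: 17 -> 44 -> 31
Step 4: curr=1, set curr.next=prev(17) | reversed so far: 1 -> 17 -> 44 -> 31
Step 5: curr=21, set curr.next=prev(1) | reversed so far: 21 -> 1 -> 17 -> 44 -> 31
Step 6: curr=10, set curr.next=prev(21) | reversed so far: 10 -> 21 -> 1 -> 17 -> 44 -> 31
Step 7: curr=16, set curr.next=prev(10) | reversed so far: 16 -> 10 -> 21 -> 1 -> 17 -> 44 -> 31

16 -> 10 -> 21 -> 1 -> 17 -> 44 -> 31 -> None


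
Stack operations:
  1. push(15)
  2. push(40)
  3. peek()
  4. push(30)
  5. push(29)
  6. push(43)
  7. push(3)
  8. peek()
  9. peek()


push(15) -> [15]
push(40) -> [15, 40]
peek()->40
push(30) -> [15, 40, 30]
push(29) -> [15, 40, 30, 29]
push(43) -> [15, 40, 30, 29, 43]
push(3) -> [15, 40, 30, 29, 43, 3]
peek()->3
peek()->3

Final stack: [15, 40, 30, 29, 43, 3]


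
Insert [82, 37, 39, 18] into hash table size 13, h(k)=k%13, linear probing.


Insert 82: h=4 -> slot 4
Insert 37: h=11 -> slot 11
Insert 39: h=0 -> slot 0
Insert 18: h=5 -> slot 5

Table: [39, None, None, None, 82, 18, None, None, None, None, None, 37, None]


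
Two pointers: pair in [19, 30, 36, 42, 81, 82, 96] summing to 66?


lo=0(19)+hi=6(96)=115
lo=0(19)+hi=5(82)=101
lo=0(19)+hi=4(81)=100
lo=0(19)+hi=3(42)=61
lo=1(30)+hi=3(42)=72
lo=1(30)+hi=2(36)=66

Yes: 30+36=66


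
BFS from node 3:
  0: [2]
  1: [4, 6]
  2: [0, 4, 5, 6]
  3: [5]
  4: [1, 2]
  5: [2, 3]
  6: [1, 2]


Visit 3, enqueue [5]
Visit 5, enqueue [2]
Visit 2, enqueue [0, 4, 6]
Visit 0, enqueue []
Visit 4, enqueue [1]
Visit 6, enqueue []
Visit 1, enqueue []

BFS order: [3, 5, 2, 0, 4, 6, 1]


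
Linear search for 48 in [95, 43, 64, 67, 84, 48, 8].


i=0: 95!=48
i=1: 43!=48
i=2: 64!=48
i=3: 67!=48
i=4: 84!=48
i=5: 48==48 found!

Found at 5, 6 comps


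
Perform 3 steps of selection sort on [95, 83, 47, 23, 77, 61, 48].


Initial: [95, 83, 47, 23, 77, 61, 48]
Step 1: min=23 at 3
  Swap: [23, 83, 47, 95, 77, 61, 48]
Step 2: min=47 at 2
  Swap: [23, 47, 83, 95, 77, 61, 48]
Step 3: min=48 at 6
  Swap: [23, 47, 48, 95, 77, 61, 83]

After 3 steps: [23, 47, 48, 95, 77, 61, 83]


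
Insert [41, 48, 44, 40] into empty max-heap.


Insert 41: [41]
Insert 48: [48, 41]
Insert 44: [48, 41, 44]
Insert 40: [48, 41, 44, 40]

Final heap: [48, 41, 44, 40]


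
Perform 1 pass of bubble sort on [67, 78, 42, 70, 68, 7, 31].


Initial: [67, 78, 42, 70, 68, 7, 31]
Pass 1: [67, 42, 70, 68, 7, 31, 78] (5 swaps)

After 1 pass: [67, 42, 70, 68, 7, 31, 78]


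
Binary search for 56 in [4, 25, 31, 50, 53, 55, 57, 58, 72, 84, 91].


Step 1: lo=0, hi=10, mid=5, val=55
Step 2: lo=6, hi=10, mid=8, val=72
Step 3: lo=6, hi=7, mid=6, val=57

Not found


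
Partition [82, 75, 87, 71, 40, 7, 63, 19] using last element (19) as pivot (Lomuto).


Pivot: 19
  7 <= 19: swap -> [7, 75, 87, 71, 40, 82, 63, 19]
Place pivot at 1: [7, 19, 87, 71, 40, 82, 63, 75]

Partitioned: [7, 19, 87, 71, 40, 82, 63, 75]


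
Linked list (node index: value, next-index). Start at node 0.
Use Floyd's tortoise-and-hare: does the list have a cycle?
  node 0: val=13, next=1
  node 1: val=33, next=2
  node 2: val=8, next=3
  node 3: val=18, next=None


Floyd's tortoise (slow, +1) and hare (fast, +2):
  init: slow=0, fast=0
  step 1: slow=1, fast=2
  step 2: fast 2->3->None, no cycle

Cycle: no


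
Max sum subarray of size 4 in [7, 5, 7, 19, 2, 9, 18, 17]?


[0:4]: 38
[1:5]: 33
[2:6]: 37
[3:7]: 48
[4:8]: 46

Max: 48 at [3:7]


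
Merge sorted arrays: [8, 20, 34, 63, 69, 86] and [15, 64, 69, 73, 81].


Take 8 from A
Take 15 from B
Take 20 from A
Take 34 from A
Take 63 from A
Take 64 from B
Take 69 from A
Take 69 from B
Take 73 from B
Take 81 from B

Merged: [8, 15, 20, 34, 63, 64, 69, 69, 73, 81, 86]


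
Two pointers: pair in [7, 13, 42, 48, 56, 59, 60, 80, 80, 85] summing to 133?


lo=0(7)+hi=9(85)=92
lo=1(13)+hi=9(85)=98
lo=2(42)+hi=9(85)=127
lo=3(48)+hi=9(85)=133

Yes: 48+85=133


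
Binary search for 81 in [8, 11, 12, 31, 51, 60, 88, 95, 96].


Step 1: lo=0, hi=8, mid=4, val=51
Step 2: lo=5, hi=8, mid=6, val=88
Step 3: lo=5, hi=5, mid=5, val=60

Not found


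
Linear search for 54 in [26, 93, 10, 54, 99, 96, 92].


i=0: 26!=54
i=1: 93!=54
i=2: 10!=54
i=3: 54==54 found!

Found at 3, 4 comps


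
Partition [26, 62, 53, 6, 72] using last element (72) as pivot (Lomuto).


Pivot: 72
  26 <= 72: advance i (no swap)
  62 <= 72: advance i (no swap)
  53 <= 72: advance i (no swap)
  6 <= 72: advance i (no swap)
Place pivot at 4: [26, 62, 53, 6, 72]

Partitioned: [26, 62, 53, 6, 72]


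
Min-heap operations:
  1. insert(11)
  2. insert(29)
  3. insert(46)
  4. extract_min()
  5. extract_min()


insert(11) -> [11]
insert(29) -> [11, 29]
insert(46) -> [11, 29, 46]
extract_min()->11, [29, 46]
extract_min()->29, [46]

Final heap: [46]


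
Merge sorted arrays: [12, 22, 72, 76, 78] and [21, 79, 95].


Take 12 from A
Take 21 from B
Take 22 from A
Take 72 from A
Take 76 from A
Take 78 from A

Merged: [12, 21, 22, 72, 76, 78, 79, 95]


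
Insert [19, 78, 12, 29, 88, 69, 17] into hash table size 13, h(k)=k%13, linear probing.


Insert 19: h=6 -> slot 6
Insert 78: h=0 -> slot 0
Insert 12: h=12 -> slot 12
Insert 29: h=3 -> slot 3
Insert 88: h=10 -> slot 10
Insert 69: h=4 -> slot 4
Insert 17: h=4, 1 probes -> slot 5

Table: [78, None, None, 29, 69, 17, 19, None, None, None, 88, None, 12]


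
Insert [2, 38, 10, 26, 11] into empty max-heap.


Insert 2: [2]
Insert 38: [38, 2]
Insert 10: [38, 2, 10]
Insert 26: [38, 26, 10, 2]
Insert 11: [38, 26, 10, 2, 11]

Final heap: [38, 26, 10, 2, 11]


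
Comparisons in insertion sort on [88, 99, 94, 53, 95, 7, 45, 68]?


Algorithm: insertion sort
Input: [88, 99, 94, 53, 95, 7, 45, 68]
Sorted: [7, 45, 53, 68, 88, 94, 95, 99]

24


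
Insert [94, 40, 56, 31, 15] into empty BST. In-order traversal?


Insert 94: root
Insert 40: L from 94
Insert 56: L from 94 -> R from 40
Insert 31: L from 94 -> L from 40
Insert 15: L from 94 -> L from 40 -> L from 31

In-order: [15, 31, 40, 56, 94]


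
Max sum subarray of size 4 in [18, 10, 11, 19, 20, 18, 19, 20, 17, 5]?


[0:4]: 58
[1:5]: 60
[2:6]: 68
[3:7]: 76
[4:8]: 77
[5:9]: 74
[6:10]: 61

Max: 77 at [4:8]


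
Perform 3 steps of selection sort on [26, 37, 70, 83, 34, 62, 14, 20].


Initial: [26, 37, 70, 83, 34, 62, 14, 20]
Step 1: min=14 at 6
  Swap: [14, 37, 70, 83, 34, 62, 26, 20]
Step 2: min=20 at 7
  Swap: [14, 20, 70, 83, 34, 62, 26, 37]
Step 3: min=26 at 6
  Swap: [14, 20, 26, 83, 34, 62, 70, 37]

After 3 steps: [14, 20, 26, 83, 34, 62, 70, 37]


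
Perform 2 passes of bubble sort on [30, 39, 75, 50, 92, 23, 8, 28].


Initial: [30, 39, 75, 50, 92, 23, 8, 28]
Pass 1: [30, 39, 50, 75, 23, 8, 28, 92] (4 swaps)
Pass 2: [30, 39, 50, 23, 8, 28, 75, 92] (3 swaps)

After 2 passes: [30, 39, 50, 23, 8, 28, 75, 92]


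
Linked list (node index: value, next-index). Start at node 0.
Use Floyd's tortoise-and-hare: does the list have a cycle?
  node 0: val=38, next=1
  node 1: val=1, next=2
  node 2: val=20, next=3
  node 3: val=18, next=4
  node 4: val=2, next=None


Floyd's tortoise (slow, +1) and hare (fast, +2):
  init: slow=0, fast=0
  step 1: slow=1, fast=2
  step 2: slow=2, fast=4
  step 3: fast -> None, no cycle

Cycle: no


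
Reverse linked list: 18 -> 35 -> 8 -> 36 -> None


Step 1: curr=18, set curr.next=prev(None) | reversed so far: 18
Step 2: curr=35, set curr.next=prev(18) | reversed so far: 35 -> 18
Step 3: curr=8, set curr.next=prev(35) | reversed so far: 8 -> 35 -> 18
Step 4: curr=36, set curr.next=prev(8) | reversed so far: 36 -> 8 -> 35 -> 18

36 -> 8 -> 35 -> 18 -> None


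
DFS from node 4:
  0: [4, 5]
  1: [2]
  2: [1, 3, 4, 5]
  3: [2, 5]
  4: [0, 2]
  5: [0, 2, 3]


Visit 4, push [2, 0]
Visit 0, push [5]
Visit 5, push [3, 2]
Visit 2, push [3, 1]
Visit 1, push []
Visit 3, push []

DFS order: [4, 0, 5, 2, 1, 3]


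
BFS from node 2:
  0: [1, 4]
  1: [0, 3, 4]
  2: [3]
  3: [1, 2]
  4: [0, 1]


Visit 2, enqueue [3]
Visit 3, enqueue [1]
Visit 1, enqueue [0, 4]
Visit 0, enqueue []
Visit 4, enqueue []

BFS order: [2, 3, 1, 0, 4]


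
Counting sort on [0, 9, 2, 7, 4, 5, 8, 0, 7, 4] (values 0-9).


Input: [0, 9, 2, 7, 4, 5, 8, 0, 7, 4]
Counts: [2, 0, 1, 0, 2, 1, 0, 2, 1, 1]

Sorted: [0, 0, 2, 4, 4, 5, 7, 7, 8, 9]


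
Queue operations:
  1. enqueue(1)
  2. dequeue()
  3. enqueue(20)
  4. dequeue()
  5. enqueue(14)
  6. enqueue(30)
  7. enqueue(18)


enqueue(1) -> [1]
dequeue()->1, []
enqueue(20) -> [20]
dequeue()->20, []
enqueue(14) -> [14]
enqueue(30) -> [14, 30]
enqueue(18) -> [14, 30, 18]

Final queue: [14, 30, 18]


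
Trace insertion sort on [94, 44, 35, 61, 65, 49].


Initial: [94, 44, 35, 61, 65, 49]
Insert 44: [44, 94, 35, 61, 65, 49]
Insert 35: [35, 44, 94, 61, 65, 49]
Insert 61: [35, 44, 61, 94, 65, 49]
Insert 65: [35, 44, 61, 65, 94, 49]
Insert 49: [35, 44, 49, 61, 65, 94]

Sorted: [35, 44, 49, 61, 65, 94]


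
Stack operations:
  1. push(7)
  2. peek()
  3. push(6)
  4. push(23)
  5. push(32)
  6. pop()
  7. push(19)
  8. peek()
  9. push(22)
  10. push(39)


push(7) -> [7]
peek()->7
push(6) -> [7, 6]
push(23) -> [7, 6, 23]
push(32) -> [7, 6, 23, 32]
pop()->32, [7, 6, 23]
push(19) -> [7, 6, 23, 19]
peek()->19
push(22) -> [7, 6, 23, 19, 22]
push(39) -> [7, 6, 23, 19, 22, 39]

Final stack: [7, 6, 23, 19, 22, 39]


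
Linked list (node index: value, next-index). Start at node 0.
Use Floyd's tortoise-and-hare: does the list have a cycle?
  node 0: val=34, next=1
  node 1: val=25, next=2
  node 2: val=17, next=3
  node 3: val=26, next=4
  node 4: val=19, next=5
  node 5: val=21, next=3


Floyd's tortoise (slow, +1) and hare (fast, +2):
  init: slow=0, fast=0
  step 1: slow=1, fast=2
  step 2: slow=2, fast=4
  step 3: slow=3, fast=3
  slow == fast at node 3: cycle detected

Cycle: yes


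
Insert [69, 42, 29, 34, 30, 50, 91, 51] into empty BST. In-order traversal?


Insert 69: root
Insert 42: L from 69
Insert 29: L from 69 -> L from 42
Insert 34: L from 69 -> L from 42 -> R from 29
Insert 30: L from 69 -> L from 42 -> R from 29 -> L from 34
Insert 50: L from 69 -> R from 42
Insert 91: R from 69
Insert 51: L from 69 -> R from 42 -> R from 50

In-order: [29, 30, 34, 42, 50, 51, 69, 91]


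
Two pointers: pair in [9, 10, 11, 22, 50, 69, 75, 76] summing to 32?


lo=0(9)+hi=7(76)=85
lo=0(9)+hi=6(75)=84
lo=0(9)+hi=5(69)=78
lo=0(9)+hi=4(50)=59
lo=0(9)+hi=3(22)=31
lo=1(10)+hi=3(22)=32

Yes: 10+22=32


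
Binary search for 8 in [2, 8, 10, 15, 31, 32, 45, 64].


Step 1: lo=0, hi=7, mid=3, val=15
Step 2: lo=0, hi=2, mid=1, val=8

Found at index 1


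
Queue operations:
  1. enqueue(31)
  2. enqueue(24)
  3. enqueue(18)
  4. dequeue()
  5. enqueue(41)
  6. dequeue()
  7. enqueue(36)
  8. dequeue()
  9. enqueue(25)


enqueue(31) -> [31]
enqueue(24) -> [31, 24]
enqueue(18) -> [31, 24, 18]
dequeue()->31, [24, 18]
enqueue(41) -> [24, 18, 41]
dequeue()->24, [18, 41]
enqueue(36) -> [18, 41, 36]
dequeue()->18, [41, 36]
enqueue(25) -> [41, 36, 25]

Final queue: [41, 36, 25]


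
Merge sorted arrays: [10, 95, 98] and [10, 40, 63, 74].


Take 10 from A
Take 10 from B
Take 40 from B
Take 63 from B
Take 74 from B

Merged: [10, 10, 40, 63, 74, 95, 98]


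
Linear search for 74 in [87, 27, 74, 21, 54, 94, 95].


i=0: 87!=74
i=1: 27!=74
i=2: 74==74 found!

Found at 2, 3 comps


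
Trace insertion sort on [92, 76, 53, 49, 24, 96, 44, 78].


Initial: [92, 76, 53, 49, 24, 96, 44, 78]
Insert 76: [76, 92, 53, 49, 24, 96, 44, 78]
Insert 53: [53, 76, 92, 49, 24, 96, 44, 78]
Insert 49: [49, 53, 76, 92, 24, 96, 44, 78]
Insert 24: [24, 49, 53, 76, 92, 96, 44, 78]
Insert 96: [24, 49, 53, 76, 92, 96, 44, 78]
Insert 44: [24, 44, 49, 53, 76, 92, 96, 78]
Insert 78: [24, 44, 49, 53, 76, 78, 92, 96]

Sorted: [24, 44, 49, 53, 76, 78, 92, 96]


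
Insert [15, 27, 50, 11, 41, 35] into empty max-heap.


Insert 15: [15]
Insert 27: [27, 15]
Insert 50: [50, 15, 27]
Insert 11: [50, 15, 27, 11]
Insert 41: [50, 41, 27, 11, 15]
Insert 35: [50, 41, 35, 11, 15, 27]

Final heap: [50, 41, 35, 11, 15, 27]


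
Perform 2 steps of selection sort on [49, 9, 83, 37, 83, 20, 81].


Initial: [49, 9, 83, 37, 83, 20, 81]
Step 1: min=9 at 1
  Swap: [9, 49, 83, 37, 83, 20, 81]
Step 2: min=20 at 5
  Swap: [9, 20, 83, 37, 83, 49, 81]

After 2 steps: [9, 20, 83, 37, 83, 49, 81]


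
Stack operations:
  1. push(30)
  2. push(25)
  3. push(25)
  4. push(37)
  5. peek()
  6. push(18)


push(30) -> [30]
push(25) -> [30, 25]
push(25) -> [30, 25, 25]
push(37) -> [30, 25, 25, 37]
peek()->37
push(18) -> [30, 25, 25, 37, 18]

Final stack: [30, 25, 25, 37, 18]


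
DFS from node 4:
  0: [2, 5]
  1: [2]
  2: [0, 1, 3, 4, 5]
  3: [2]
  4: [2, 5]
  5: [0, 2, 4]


Visit 4, push [5, 2]
Visit 2, push [5, 3, 1, 0]
Visit 0, push [5]
Visit 5, push []
Visit 1, push []
Visit 3, push []

DFS order: [4, 2, 0, 5, 1, 3]


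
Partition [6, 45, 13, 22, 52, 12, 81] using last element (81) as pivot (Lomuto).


Pivot: 81
  6 <= 81: advance i (no swap)
  45 <= 81: advance i (no swap)
  13 <= 81: advance i (no swap)
  22 <= 81: advance i (no swap)
  52 <= 81: advance i (no swap)
  12 <= 81: advance i (no swap)
Place pivot at 6: [6, 45, 13, 22, 52, 12, 81]

Partitioned: [6, 45, 13, 22, 52, 12, 81]


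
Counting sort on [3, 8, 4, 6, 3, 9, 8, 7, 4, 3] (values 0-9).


Input: [3, 8, 4, 6, 3, 9, 8, 7, 4, 3]
Counts: [0, 0, 0, 3, 2, 0, 1, 1, 2, 1]

Sorted: [3, 3, 3, 4, 4, 6, 7, 8, 8, 9]


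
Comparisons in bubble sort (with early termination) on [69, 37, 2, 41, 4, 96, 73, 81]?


Algorithm: bubble sort (with early termination)
Input: [69, 37, 2, 41, 4, 96, 73, 81]
Sorted: [2, 4, 37, 41, 69, 73, 81, 96]

22


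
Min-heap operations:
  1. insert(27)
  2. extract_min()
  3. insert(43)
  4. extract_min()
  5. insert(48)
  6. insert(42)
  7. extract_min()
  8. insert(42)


insert(27) -> [27]
extract_min()->27, []
insert(43) -> [43]
extract_min()->43, []
insert(48) -> [48]
insert(42) -> [42, 48]
extract_min()->42, [48]
insert(42) -> [42, 48]

Final heap: [42, 48]


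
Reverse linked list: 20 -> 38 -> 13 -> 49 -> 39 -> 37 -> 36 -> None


Step 1: curr=20, set curr.next=prev(None) | reversed so far: 20
Step 2: curr=38, set curr.next=prev(20) | reversed so far: 38 -> 20
Step 3: curr=13, set curr.next=prev(38) | reversed so far: 13 -> 38 -> 20
Step 4: curr=49, set curr.next=prev(13) | reversed so far: 49 -> 13 -> 38 -> 20
Step 5: curr=39, set curr.next=prev(49) | reversed so far: 39 -> 49 -> 13 -> 38 -> 20
Step 6: curr=37, set curr.next=prev(39) | reversed so far: 37 -> 39 -> 49 -> 13 -> 38 -> 20
Step 7: curr=36, set curr.next=prev(37) | reversed so far: 36 -> 37 -> 39 -> 49 -> 13 -> 38 -> 20

36 -> 37 -> 39 -> 49 -> 13 -> 38 -> 20 -> None


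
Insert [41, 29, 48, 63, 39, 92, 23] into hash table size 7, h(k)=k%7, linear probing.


Insert 41: h=6 -> slot 6
Insert 29: h=1 -> slot 1
Insert 48: h=6, 1 probes -> slot 0
Insert 63: h=0, 2 probes -> slot 2
Insert 39: h=4 -> slot 4
Insert 92: h=1, 2 probes -> slot 3
Insert 23: h=2, 3 probes -> slot 5

Table: [48, 29, 63, 92, 39, 23, 41]


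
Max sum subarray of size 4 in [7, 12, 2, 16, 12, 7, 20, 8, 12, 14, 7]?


[0:4]: 37
[1:5]: 42
[2:6]: 37
[3:7]: 55
[4:8]: 47
[5:9]: 47
[6:10]: 54
[7:11]: 41

Max: 55 at [3:7]


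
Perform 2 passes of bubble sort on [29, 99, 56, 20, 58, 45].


Initial: [29, 99, 56, 20, 58, 45]
Pass 1: [29, 56, 20, 58, 45, 99] (4 swaps)
Pass 2: [29, 20, 56, 45, 58, 99] (2 swaps)

After 2 passes: [29, 20, 56, 45, 58, 99]


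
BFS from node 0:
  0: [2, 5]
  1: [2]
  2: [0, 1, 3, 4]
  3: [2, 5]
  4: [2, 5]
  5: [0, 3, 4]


Visit 0, enqueue [2, 5]
Visit 2, enqueue [1, 3, 4]
Visit 5, enqueue []
Visit 1, enqueue []
Visit 3, enqueue []
Visit 4, enqueue []

BFS order: [0, 2, 5, 1, 3, 4]


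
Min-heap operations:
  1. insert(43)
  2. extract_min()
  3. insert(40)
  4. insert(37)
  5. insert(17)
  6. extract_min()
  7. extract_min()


insert(43) -> [43]
extract_min()->43, []
insert(40) -> [40]
insert(37) -> [37, 40]
insert(17) -> [17, 40, 37]
extract_min()->17, [37, 40]
extract_min()->37, [40]

Final heap: [40]


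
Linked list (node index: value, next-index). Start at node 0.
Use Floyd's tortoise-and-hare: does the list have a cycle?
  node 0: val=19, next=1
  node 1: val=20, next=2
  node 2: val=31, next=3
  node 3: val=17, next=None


Floyd's tortoise (slow, +1) and hare (fast, +2):
  init: slow=0, fast=0
  step 1: slow=1, fast=2
  step 2: fast 2->3->None, no cycle

Cycle: no


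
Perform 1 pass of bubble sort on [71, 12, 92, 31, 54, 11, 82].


Initial: [71, 12, 92, 31, 54, 11, 82]
Pass 1: [12, 71, 31, 54, 11, 82, 92] (5 swaps)

After 1 pass: [12, 71, 31, 54, 11, 82, 92]


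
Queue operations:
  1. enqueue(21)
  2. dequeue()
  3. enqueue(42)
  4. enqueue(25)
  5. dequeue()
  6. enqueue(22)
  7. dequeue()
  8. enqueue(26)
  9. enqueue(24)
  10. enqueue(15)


enqueue(21) -> [21]
dequeue()->21, []
enqueue(42) -> [42]
enqueue(25) -> [42, 25]
dequeue()->42, [25]
enqueue(22) -> [25, 22]
dequeue()->25, [22]
enqueue(26) -> [22, 26]
enqueue(24) -> [22, 26, 24]
enqueue(15) -> [22, 26, 24, 15]

Final queue: [22, 26, 24, 15]


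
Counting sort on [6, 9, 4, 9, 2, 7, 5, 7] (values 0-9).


Input: [6, 9, 4, 9, 2, 7, 5, 7]
Counts: [0, 0, 1, 0, 1, 1, 1, 2, 0, 2]

Sorted: [2, 4, 5, 6, 7, 7, 9, 9]


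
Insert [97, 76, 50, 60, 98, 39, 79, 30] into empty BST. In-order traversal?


Insert 97: root
Insert 76: L from 97
Insert 50: L from 97 -> L from 76
Insert 60: L from 97 -> L from 76 -> R from 50
Insert 98: R from 97
Insert 39: L from 97 -> L from 76 -> L from 50
Insert 79: L from 97 -> R from 76
Insert 30: L from 97 -> L from 76 -> L from 50 -> L from 39

In-order: [30, 39, 50, 60, 76, 79, 97, 98]


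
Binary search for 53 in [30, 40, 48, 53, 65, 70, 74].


Step 1: lo=0, hi=6, mid=3, val=53

Found at index 3


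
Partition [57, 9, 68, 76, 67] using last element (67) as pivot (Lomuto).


Pivot: 67
  57 <= 67: advance i (no swap)
  9 <= 67: advance i (no swap)
Place pivot at 2: [57, 9, 67, 76, 68]

Partitioned: [57, 9, 67, 76, 68]


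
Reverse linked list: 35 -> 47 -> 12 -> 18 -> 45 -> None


Step 1: curr=35, set curr.next=prev(None) | reversed so far: 35
Step 2: curr=47, set curr.next=prev(35) | reversed so far: 47 -> 35
Step 3: curr=12, set curr.next=prev(47) | reversed so far: 12 -> 47 -> 35
Step 4: curr=18, set curr.next=prev(12) | reversed so far: 18 -> 12 -> 47 -> 35
Step 5: curr=45, set curr.next=prev(18) | reversed so far: 45 -> 18 -> 12 -> 47 -> 35

45 -> 18 -> 12 -> 47 -> 35 -> None


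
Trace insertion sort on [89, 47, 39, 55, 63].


Initial: [89, 47, 39, 55, 63]
Insert 47: [47, 89, 39, 55, 63]
Insert 39: [39, 47, 89, 55, 63]
Insert 55: [39, 47, 55, 89, 63]
Insert 63: [39, 47, 55, 63, 89]

Sorted: [39, 47, 55, 63, 89]


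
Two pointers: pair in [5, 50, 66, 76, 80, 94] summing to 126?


lo=0(5)+hi=5(94)=99
lo=1(50)+hi=5(94)=144
lo=1(50)+hi=4(80)=130
lo=1(50)+hi=3(76)=126

Yes: 50+76=126


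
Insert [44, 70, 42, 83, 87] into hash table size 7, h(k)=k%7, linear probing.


Insert 44: h=2 -> slot 2
Insert 70: h=0 -> slot 0
Insert 42: h=0, 1 probes -> slot 1
Insert 83: h=6 -> slot 6
Insert 87: h=3 -> slot 3

Table: [70, 42, 44, 87, None, None, 83]


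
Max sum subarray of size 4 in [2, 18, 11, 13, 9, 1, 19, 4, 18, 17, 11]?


[0:4]: 44
[1:5]: 51
[2:6]: 34
[3:7]: 42
[4:8]: 33
[5:9]: 42
[6:10]: 58
[7:11]: 50

Max: 58 at [6:10]


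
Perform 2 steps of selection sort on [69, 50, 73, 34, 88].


Initial: [69, 50, 73, 34, 88]
Step 1: min=34 at 3
  Swap: [34, 50, 73, 69, 88]
Step 2: min=50 at 1
  Swap: [34, 50, 73, 69, 88]

After 2 steps: [34, 50, 73, 69, 88]


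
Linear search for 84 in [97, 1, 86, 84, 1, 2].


i=0: 97!=84
i=1: 1!=84
i=2: 86!=84
i=3: 84==84 found!

Found at 3, 4 comps


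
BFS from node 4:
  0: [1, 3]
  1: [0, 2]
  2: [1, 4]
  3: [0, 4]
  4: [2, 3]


Visit 4, enqueue [2, 3]
Visit 2, enqueue [1]
Visit 3, enqueue [0]
Visit 1, enqueue []
Visit 0, enqueue []

BFS order: [4, 2, 3, 1, 0]


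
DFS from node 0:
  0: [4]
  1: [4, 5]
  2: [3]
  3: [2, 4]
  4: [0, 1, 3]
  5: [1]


Visit 0, push [4]
Visit 4, push [3, 1]
Visit 1, push [5]
Visit 5, push []
Visit 3, push [2]
Visit 2, push []

DFS order: [0, 4, 1, 5, 3, 2]


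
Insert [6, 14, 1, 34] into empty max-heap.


Insert 6: [6]
Insert 14: [14, 6]
Insert 1: [14, 6, 1]
Insert 34: [34, 14, 1, 6]

Final heap: [34, 14, 1, 6]


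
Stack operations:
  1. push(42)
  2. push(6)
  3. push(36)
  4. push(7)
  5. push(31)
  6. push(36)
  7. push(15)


push(42) -> [42]
push(6) -> [42, 6]
push(36) -> [42, 6, 36]
push(7) -> [42, 6, 36, 7]
push(31) -> [42, 6, 36, 7, 31]
push(36) -> [42, 6, 36, 7, 31, 36]
push(15) -> [42, 6, 36, 7, 31, 36, 15]

Final stack: [42, 6, 36, 7, 31, 36, 15]


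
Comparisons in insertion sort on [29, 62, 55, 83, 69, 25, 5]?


Algorithm: insertion sort
Input: [29, 62, 55, 83, 69, 25, 5]
Sorted: [5, 25, 29, 55, 62, 69, 83]

17


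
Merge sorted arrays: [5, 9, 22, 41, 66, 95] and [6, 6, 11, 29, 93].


Take 5 from A
Take 6 from B
Take 6 from B
Take 9 from A
Take 11 from B
Take 22 from A
Take 29 from B
Take 41 from A
Take 66 from A
Take 93 from B

Merged: [5, 6, 6, 9, 11, 22, 29, 41, 66, 93, 95]


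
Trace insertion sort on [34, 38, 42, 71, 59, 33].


Initial: [34, 38, 42, 71, 59, 33]
Insert 38: [34, 38, 42, 71, 59, 33]
Insert 42: [34, 38, 42, 71, 59, 33]
Insert 71: [34, 38, 42, 71, 59, 33]
Insert 59: [34, 38, 42, 59, 71, 33]
Insert 33: [33, 34, 38, 42, 59, 71]

Sorted: [33, 34, 38, 42, 59, 71]


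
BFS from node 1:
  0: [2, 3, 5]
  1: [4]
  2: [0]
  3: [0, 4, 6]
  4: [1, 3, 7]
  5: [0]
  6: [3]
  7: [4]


Visit 1, enqueue [4]
Visit 4, enqueue [3, 7]
Visit 3, enqueue [0, 6]
Visit 7, enqueue []
Visit 0, enqueue [2, 5]
Visit 6, enqueue []
Visit 2, enqueue []
Visit 5, enqueue []

BFS order: [1, 4, 3, 7, 0, 6, 2, 5]


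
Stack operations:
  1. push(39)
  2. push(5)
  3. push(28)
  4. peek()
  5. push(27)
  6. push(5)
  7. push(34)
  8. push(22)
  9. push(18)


push(39) -> [39]
push(5) -> [39, 5]
push(28) -> [39, 5, 28]
peek()->28
push(27) -> [39, 5, 28, 27]
push(5) -> [39, 5, 28, 27, 5]
push(34) -> [39, 5, 28, 27, 5, 34]
push(22) -> [39, 5, 28, 27, 5, 34, 22]
push(18) -> [39, 5, 28, 27, 5, 34, 22, 18]

Final stack: [39, 5, 28, 27, 5, 34, 22, 18]


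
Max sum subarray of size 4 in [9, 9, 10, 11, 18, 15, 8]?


[0:4]: 39
[1:5]: 48
[2:6]: 54
[3:7]: 52

Max: 54 at [2:6]


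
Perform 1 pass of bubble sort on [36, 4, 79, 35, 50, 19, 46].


Initial: [36, 4, 79, 35, 50, 19, 46]
Pass 1: [4, 36, 35, 50, 19, 46, 79] (5 swaps)

After 1 pass: [4, 36, 35, 50, 19, 46, 79]


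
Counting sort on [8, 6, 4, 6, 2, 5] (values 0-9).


Input: [8, 6, 4, 6, 2, 5]
Counts: [0, 0, 1, 0, 1, 1, 2, 0, 1, 0]

Sorted: [2, 4, 5, 6, 6, 8]


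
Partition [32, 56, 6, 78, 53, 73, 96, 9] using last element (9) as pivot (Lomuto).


Pivot: 9
  6 <= 9: swap -> [6, 56, 32, 78, 53, 73, 96, 9]
Place pivot at 1: [6, 9, 32, 78, 53, 73, 96, 56]

Partitioned: [6, 9, 32, 78, 53, 73, 96, 56]


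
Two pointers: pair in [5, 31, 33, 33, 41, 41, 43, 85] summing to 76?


lo=0(5)+hi=7(85)=90
lo=0(5)+hi=6(43)=48
lo=1(31)+hi=6(43)=74
lo=2(33)+hi=6(43)=76

Yes: 33+43=76


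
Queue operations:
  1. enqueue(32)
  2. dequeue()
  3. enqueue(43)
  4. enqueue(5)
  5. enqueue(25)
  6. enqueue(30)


enqueue(32) -> [32]
dequeue()->32, []
enqueue(43) -> [43]
enqueue(5) -> [43, 5]
enqueue(25) -> [43, 5, 25]
enqueue(30) -> [43, 5, 25, 30]

Final queue: [43, 5, 25, 30]


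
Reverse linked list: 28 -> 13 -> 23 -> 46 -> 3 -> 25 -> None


Step 1: curr=28, set curr.next=prev(None) | reversed so far: 28
Step 2: curr=13, set curr.next=prev(28) | reversed so far: 13 -> 28
Step 3: curr=23, set curr.next=prev(13) | reversed so far: 23 -> 13 -> 28
Step 4: curr=46, set curr.next=prev(23) | reversed so far: 46 -> 23 -> 13 -> 28
Step 5: curr=3, set curr.next=prev(46) | reversed so far: 3 -> 46 -> 23 -> 13 -> 28
Step 6: curr=25, set curr.next=prev(3) | reversed so far: 25 -> 3 -> 46 -> 23 -> 13 -> 28

25 -> 3 -> 46 -> 23 -> 13 -> 28 -> None


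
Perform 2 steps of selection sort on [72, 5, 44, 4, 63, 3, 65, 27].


Initial: [72, 5, 44, 4, 63, 3, 65, 27]
Step 1: min=3 at 5
  Swap: [3, 5, 44, 4, 63, 72, 65, 27]
Step 2: min=4 at 3
  Swap: [3, 4, 44, 5, 63, 72, 65, 27]

After 2 steps: [3, 4, 44, 5, 63, 72, 65, 27]


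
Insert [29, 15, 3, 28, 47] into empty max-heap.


Insert 29: [29]
Insert 15: [29, 15]
Insert 3: [29, 15, 3]
Insert 28: [29, 28, 3, 15]
Insert 47: [47, 29, 3, 15, 28]

Final heap: [47, 29, 3, 15, 28]


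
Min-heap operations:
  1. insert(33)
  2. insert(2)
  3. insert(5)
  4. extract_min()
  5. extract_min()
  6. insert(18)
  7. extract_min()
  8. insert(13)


insert(33) -> [33]
insert(2) -> [2, 33]
insert(5) -> [2, 33, 5]
extract_min()->2, [5, 33]
extract_min()->5, [33]
insert(18) -> [18, 33]
extract_min()->18, [33]
insert(13) -> [13, 33]

Final heap: [13, 33]


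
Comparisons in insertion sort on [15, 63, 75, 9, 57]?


Algorithm: insertion sort
Input: [15, 63, 75, 9, 57]
Sorted: [9, 15, 57, 63, 75]

8


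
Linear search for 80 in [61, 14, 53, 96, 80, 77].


i=0: 61!=80
i=1: 14!=80
i=2: 53!=80
i=3: 96!=80
i=4: 80==80 found!

Found at 4, 5 comps


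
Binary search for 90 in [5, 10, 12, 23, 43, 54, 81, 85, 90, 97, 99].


Step 1: lo=0, hi=10, mid=5, val=54
Step 2: lo=6, hi=10, mid=8, val=90

Found at index 8


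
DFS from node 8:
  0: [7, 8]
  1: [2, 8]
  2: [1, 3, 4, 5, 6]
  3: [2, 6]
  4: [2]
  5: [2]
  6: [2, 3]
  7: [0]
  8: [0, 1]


Visit 8, push [1, 0]
Visit 0, push [7]
Visit 7, push []
Visit 1, push [2]
Visit 2, push [6, 5, 4, 3]
Visit 3, push [6]
Visit 6, push []
Visit 4, push []
Visit 5, push []

DFS order: [8, 0, 7, 1, 2, 3, 6, 4, 5]
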